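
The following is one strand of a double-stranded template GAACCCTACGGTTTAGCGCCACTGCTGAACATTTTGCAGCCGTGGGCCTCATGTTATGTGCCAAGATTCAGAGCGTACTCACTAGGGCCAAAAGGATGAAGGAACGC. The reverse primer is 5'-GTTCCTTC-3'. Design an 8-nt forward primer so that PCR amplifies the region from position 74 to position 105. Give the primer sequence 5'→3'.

5'-CGTACTCA-3'

The reverse primer's reverse complement GAAGGAAC matches the template at positions 98–105; the product starts at position 74.
The forward primer is identical to the top strand over positions 74–81: CGTACTCA.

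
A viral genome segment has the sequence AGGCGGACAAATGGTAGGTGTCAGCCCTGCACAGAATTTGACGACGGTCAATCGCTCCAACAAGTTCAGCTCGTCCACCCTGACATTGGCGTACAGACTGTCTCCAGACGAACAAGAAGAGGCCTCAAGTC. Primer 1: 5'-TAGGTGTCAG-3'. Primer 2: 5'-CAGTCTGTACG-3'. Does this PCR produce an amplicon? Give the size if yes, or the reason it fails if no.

Primer 1 (TAGGTGTCAG) matches the top strand at positions 15–24; it acts as a forward primer.
Primer 2's reverse complement is CGTACAGACTG, matching the top strand at positions 90–100; it acts as a reverse primer.
The 3' ends face each other across positions 15–100, giving an 86 bp product.

Yes — an 86 bp product.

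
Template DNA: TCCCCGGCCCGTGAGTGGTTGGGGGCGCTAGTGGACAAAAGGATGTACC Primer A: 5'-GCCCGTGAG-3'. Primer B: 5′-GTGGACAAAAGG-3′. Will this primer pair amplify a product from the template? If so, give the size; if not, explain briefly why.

Primer A (GCCCGTGAG) matches the top strand at positions 7–15 (3' end points downstream).
Primer B (GTGGACAAAAGG) also matches the top strand directly, at positions 31–42 — its reverse complement CCTTTTGTCCAC is not present.
Both primers anneal to the bottom strand with 3' ends pointing the same way, so neither can prime synthesis back toward the other.

No product — both primers anneal to the same strand and extend in the same direction.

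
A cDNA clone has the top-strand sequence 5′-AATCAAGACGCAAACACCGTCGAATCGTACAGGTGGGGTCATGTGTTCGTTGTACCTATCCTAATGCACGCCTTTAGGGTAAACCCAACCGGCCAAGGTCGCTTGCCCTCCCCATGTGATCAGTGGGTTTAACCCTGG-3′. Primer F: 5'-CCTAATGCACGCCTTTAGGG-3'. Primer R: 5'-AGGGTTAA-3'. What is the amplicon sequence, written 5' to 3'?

5'-CCTAATGCACGCCTTTAGGGTAAACCCAACCGGCCAAGGTCGCTTGCCCTCCCCATGTGATCAGTGGGTTTAACCCT-3'

The forward primer matches the template at positions 60–79.
The reverse primer's reverse complement is TTAACCCT, which matches the template at positions 129–136.
The product is the template from position 60 through 136 (77 bp).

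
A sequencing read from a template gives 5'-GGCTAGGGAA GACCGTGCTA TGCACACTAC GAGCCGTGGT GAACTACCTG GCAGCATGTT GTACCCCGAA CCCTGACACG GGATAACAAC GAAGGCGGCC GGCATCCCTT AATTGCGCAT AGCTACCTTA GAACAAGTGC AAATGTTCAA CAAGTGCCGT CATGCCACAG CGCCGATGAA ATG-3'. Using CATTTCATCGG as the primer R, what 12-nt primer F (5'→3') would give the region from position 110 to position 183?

5'-TAATTGCGCATA-3'

The reverse primer's reverse complement CCGATGAAATG matches the template at positions 173–183; the product starts at position 110.
The forward primer is identical to the top strand over positions 110–121: TAATTGCGCATA.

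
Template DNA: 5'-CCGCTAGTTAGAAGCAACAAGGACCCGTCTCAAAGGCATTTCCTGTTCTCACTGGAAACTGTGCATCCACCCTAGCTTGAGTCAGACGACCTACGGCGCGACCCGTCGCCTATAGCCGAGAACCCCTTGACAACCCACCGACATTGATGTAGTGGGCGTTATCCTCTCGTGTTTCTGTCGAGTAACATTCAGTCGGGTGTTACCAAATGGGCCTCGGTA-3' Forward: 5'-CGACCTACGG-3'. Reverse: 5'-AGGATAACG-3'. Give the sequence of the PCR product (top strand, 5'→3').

5'-CGACCTACGGCGCGACCCGTCGCCTATAGCCGAGAACCCCTTGACAACCCACCGACATTGATGTAGTGGGCGTTATCCT-3'

Scanning the template, CGACCTACGG occurs at positions 87–96; this primer anneals to the bottom strand there with its 3' end pointing downstream.
Reverse complement of the reverse primer: CGTTATCCT. This occurs on the top strand at positions 157–165.
The product is the template from position 87 through 165 (79 bp).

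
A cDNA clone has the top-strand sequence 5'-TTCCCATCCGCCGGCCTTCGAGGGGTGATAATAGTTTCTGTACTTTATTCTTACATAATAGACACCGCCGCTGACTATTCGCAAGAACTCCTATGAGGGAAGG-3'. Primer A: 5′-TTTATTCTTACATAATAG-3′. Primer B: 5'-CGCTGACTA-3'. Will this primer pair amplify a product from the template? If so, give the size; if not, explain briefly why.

No product — both primers anneal to the same strand and extend in the same direction.

Primer A (TTTATTCTTACATAATAG) matches the top strand at positions 44–61 (3' end points downstream).
Primer B (CGCTGACTA) also matches the top strand directly, at positions 69–77 — its reverse complement TAGTCAGCG is not present.
Both primers anneal to the bottom strand with 3' ends pointing the same way, so neither can prime synthesis back toward the other.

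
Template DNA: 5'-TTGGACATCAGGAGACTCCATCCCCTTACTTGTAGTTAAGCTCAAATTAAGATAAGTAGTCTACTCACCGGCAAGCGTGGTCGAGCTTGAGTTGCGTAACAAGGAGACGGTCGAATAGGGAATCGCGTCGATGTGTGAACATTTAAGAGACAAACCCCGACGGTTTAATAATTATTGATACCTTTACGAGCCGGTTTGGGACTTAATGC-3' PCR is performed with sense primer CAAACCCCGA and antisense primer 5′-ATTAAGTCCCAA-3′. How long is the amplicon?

57 bp

Scanning the template, CAAACCCCGA occurs at positions 151–160; this primer anneals to the bottom strand there with its 3' end pointing downstream.
The reverse primer's reverse complement is TTGGGACTTAAT, which matches the template at positions 196–207.
Amplicon spans positions 151–207: 57 bp.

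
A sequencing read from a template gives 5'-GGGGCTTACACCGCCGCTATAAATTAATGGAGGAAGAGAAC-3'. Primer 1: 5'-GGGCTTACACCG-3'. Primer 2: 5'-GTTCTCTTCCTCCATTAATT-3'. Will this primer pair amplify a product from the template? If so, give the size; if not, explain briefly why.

Yes — a 40 bp product.

Primer 1 (GGGCTTACACCG) matches the top strand at positions 2–13; it acts as a forward primer.
Primer 2's reverse complement is AATTAATGGAGGAAGAGAAC, matching the top strand at positions 22–41; it acts as a reverse primer.
The 3' ends face each other across positions 2–41, giving a 40 bp product.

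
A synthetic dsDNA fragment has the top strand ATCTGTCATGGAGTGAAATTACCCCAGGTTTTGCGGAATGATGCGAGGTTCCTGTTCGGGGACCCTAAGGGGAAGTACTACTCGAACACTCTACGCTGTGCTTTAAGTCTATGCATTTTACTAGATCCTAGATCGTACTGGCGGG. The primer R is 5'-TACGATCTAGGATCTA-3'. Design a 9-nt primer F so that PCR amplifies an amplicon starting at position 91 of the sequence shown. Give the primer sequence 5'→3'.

The reverse primer's reverse complement TAGATCCTAGATCGTA matches the template at positions 122–137; the product starts at position 91.
The forward primer is identical to the top strand over positions 91–99: CTACGCTGT.

5'-CTACGCTGT-3'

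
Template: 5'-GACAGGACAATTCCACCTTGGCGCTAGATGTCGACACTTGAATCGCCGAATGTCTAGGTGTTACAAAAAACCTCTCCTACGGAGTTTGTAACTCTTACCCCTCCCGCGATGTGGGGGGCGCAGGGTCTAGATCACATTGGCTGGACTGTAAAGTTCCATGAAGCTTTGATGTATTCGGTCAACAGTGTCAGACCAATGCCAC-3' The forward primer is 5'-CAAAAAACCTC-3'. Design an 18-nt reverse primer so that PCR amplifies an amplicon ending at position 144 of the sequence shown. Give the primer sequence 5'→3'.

5'-CCAGCCAATGTGATCTAG-3'

The forward primer binds at positions 64–74; the product's 3' end on the top strand is position 144.
The reverse primer anneals to the top strand over positions 127–144, i.e. to CTAGATCACATTGGCTGG.
Its sequence written 5'→3' is the reverse complement: CCAGCCAATGTGATCTAG.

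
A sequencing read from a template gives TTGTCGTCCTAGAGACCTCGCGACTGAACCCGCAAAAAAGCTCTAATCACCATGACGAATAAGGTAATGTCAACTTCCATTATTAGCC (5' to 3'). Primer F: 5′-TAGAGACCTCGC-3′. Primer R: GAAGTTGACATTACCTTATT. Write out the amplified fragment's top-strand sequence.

5'-TAGAGACCTCGCGACTGAACCCGCAAAAAAGCTCTAATCACCATGACGAATAAGGTAATGTCAACTTC-3'

Forward primer TAGAGACCTCGC is found on the top strand at positions 10–21.
Reverse complement of the reverse primer: AATAAGGTAATGTCAACTTC. This occurs on the top strand at positions 58–77.
The product is the template from position 10 through 77 (68 bp).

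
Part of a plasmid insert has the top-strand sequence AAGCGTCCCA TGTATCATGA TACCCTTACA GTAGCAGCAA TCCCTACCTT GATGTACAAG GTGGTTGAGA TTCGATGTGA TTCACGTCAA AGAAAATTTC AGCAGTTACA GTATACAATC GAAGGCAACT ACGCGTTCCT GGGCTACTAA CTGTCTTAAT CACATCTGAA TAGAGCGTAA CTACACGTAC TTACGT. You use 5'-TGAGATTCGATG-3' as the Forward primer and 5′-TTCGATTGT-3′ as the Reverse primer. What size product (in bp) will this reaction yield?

58 bp

Forward primer TGAGATTCGATG is found on the top strand at positions 66–77.
Taking the reverse complement of TTCGATTGT gives ACAATCGAA, found at positions 115–123 on the template; the primer anneals here to the top strand with its 3' end pointing upstream.
Amplicon spans positions 66–123: 58 bp.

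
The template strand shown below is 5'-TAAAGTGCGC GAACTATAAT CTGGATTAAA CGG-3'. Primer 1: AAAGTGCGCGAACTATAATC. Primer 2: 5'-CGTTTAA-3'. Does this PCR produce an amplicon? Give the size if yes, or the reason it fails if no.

Yes — a 31 bp product.

Primer 1 (AAAGTGCGCGAACTATAATC) matches the top strand at positions 2–21; it acts as a forward primer.
Primer 2's reverse complement is TTAAACG, matching the top strand at positions 26–32; it acts as a reverse primer.
The 3' ends face each other across positions 2–32, giving a 31 bp product.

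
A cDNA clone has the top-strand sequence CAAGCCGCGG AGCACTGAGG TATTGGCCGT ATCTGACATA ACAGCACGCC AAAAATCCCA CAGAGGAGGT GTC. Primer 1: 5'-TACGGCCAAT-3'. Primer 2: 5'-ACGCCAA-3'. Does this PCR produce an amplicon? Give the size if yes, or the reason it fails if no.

No product — the primers' 3' ends point away from each other.

Primer 1 (TACGGCCAAT) has reverse complement ATTGGCCGTA, which matches the top strand at positions 22–31; primer 1 anneals to the top strand there with its 3' end pointing upstream toward position 22.
Primer 2 (ACGCCAA) matches the top strand directly at positions 46–52; it anneals to the bottom strand with its 3' end pointing downstream toward position 52.
The 3' ends diverge (primer 1 extends toward position 1, primer 2 toward position 73), so the primers never converge on a shared product.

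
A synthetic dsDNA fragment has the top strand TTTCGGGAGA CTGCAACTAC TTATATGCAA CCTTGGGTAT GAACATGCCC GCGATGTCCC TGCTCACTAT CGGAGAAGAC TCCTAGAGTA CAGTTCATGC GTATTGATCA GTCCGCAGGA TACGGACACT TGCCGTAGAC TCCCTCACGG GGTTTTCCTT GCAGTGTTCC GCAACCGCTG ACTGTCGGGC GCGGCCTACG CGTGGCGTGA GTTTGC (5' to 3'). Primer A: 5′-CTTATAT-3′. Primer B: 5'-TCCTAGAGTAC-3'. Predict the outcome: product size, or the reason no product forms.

Primer A (CTTATAT) matches the top strand at positions 20–26 (3' end points downstream).
Primer B (TCCTAGAGTAC) also matches the top strand directly, at positions 81–91 — its reverse complement GTACTCTAGGA is not present.
Both primers anneal to the bottom strand with 3' ends pointing the same way, so neither can prime synthesis back toward the other.

No product — both primers anneal to the same strand and extend in the same direction.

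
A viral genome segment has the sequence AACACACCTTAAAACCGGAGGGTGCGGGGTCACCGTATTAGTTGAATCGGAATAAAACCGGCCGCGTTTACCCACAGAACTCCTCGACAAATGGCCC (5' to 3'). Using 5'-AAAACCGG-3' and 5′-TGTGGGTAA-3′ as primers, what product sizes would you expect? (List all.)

66 bp, 23 bp

The forward primer AAAACCGG matches the top strand at positions 11–18, 54–61.
The reverse primer's reverse complement is TTACCCACA, matching at positions 68–76.
Each forward site pairs with the reverse site to give a product ending at position 76: sizes 66, 23 bp.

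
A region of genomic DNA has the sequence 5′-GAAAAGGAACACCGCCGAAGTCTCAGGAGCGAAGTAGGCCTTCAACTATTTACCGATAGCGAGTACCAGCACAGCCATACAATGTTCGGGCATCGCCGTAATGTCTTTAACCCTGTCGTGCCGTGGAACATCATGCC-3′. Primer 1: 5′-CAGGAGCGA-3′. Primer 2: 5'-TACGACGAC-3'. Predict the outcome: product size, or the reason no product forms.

Primer 2 (TACGACGAC) does not match the top strand, and its reverse complement GTCGTCGTA does not match either.
With no annealing site for primer 2, no amplification occurs.

No product — primer 2 has no binding site in the template.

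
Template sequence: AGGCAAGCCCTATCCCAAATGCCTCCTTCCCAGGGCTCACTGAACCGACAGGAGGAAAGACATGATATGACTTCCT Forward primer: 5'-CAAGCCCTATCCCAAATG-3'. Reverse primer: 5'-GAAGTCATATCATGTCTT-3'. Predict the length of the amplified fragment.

Forward primer CAAGCCCTATCCCAAATG is found on the top strand at positions 4–21.
Reverse complement of the reverse primer: AAGACATGATATGACTTC. This occurs on the top strand at positions 57–74.
Amplicon spans positions 4–74: 71 bp.

71 bp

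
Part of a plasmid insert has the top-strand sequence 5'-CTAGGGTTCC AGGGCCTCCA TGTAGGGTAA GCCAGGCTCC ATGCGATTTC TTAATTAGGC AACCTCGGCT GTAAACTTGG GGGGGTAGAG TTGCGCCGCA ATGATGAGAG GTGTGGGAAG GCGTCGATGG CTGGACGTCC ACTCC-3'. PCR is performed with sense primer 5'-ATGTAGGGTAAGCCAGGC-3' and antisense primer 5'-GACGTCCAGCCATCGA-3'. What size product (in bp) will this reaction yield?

120 bp

Forward primer ATGTAGGGTAAGCCAGGC is found on the top strand at positions 20–37.
Reverse complement of the reverse primer: TCGATGGCTGGACGTC. This occurs on the top strand at positions 124–139.
Amplicon spans positions 20–139: 120 bp.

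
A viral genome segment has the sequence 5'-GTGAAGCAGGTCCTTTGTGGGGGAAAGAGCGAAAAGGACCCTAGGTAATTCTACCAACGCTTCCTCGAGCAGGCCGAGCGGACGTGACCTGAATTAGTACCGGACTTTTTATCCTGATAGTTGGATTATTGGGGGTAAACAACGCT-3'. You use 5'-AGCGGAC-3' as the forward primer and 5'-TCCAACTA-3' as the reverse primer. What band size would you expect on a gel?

Scanning the template, AGCGGAC occurs at positions 77–83; this primer anneals to the bottom strand there with its 3' end pointing downstream.
The reverse primer's reverse complement is TAGTTGGA, which matches the template at positions 118–125.
Amplicon spans positions 77–125: 49 bp.

49 bp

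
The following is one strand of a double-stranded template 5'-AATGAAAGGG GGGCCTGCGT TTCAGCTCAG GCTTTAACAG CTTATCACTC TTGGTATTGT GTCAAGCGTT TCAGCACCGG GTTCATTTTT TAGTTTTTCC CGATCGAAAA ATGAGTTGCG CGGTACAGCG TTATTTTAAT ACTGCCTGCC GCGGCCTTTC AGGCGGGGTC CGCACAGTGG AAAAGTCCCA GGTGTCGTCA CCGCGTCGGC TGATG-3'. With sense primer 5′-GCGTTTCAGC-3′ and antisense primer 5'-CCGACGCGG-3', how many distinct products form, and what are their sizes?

The forward primer GCGTTTCAGC matches the top strand at positions 17–26, 66–75.
The reverse primer's reverse complement is CCGCGTCGG, matching at positions 201–209.
Each forward site pairs with the reverse site to give a product ending at position 209: sizes 193, 144 bp.

Two products: 193 bp, 144 bp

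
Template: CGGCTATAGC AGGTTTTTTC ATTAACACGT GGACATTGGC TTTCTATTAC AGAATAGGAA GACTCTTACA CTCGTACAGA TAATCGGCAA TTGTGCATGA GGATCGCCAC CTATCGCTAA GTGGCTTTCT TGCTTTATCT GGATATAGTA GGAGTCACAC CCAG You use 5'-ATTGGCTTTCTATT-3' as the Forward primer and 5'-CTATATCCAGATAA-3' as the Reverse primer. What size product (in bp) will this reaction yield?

Forward primer ATTGGCTTTCTATT is found on the top strand at positions 35–48.
The reverse primer's reverse complement is TTATCTGGATATAG, which matches the template at positions 135–148.
Amplicon spans positions 35–148: 114 bp.

114 bp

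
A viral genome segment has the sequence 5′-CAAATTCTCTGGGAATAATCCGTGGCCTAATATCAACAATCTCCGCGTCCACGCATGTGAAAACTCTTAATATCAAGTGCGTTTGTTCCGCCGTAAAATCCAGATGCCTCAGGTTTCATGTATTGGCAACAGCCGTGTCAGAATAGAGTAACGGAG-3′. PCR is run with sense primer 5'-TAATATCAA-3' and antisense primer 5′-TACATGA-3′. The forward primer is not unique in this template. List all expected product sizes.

The forward primer TAATATCAA matches the top strand at positions 28–36, 68–76.
The reverse primer's reverse complement is TCATGTA, matching at positions 116–122.
Each forward site pairs with the reverse site to give a product ending at position 122: sizes 95, 55 bp.

95 bp, 55 bp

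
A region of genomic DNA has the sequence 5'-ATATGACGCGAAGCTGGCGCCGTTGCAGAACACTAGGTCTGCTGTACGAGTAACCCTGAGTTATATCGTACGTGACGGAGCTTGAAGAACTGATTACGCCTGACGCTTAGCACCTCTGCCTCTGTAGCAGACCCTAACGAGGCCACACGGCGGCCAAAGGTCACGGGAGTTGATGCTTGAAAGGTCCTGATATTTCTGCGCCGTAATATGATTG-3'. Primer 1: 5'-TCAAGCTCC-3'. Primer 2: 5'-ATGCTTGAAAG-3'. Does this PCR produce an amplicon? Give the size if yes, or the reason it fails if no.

No product — the primers' 3' ends point away from each other.

Primer 1 (TCAAGCTCC) has reverse complement GGAGCTTGA, which matches the top strand at positions 77–85; primer 1 anneals to the top strand there with its 3' end pointing upstream toward position 77.
Primer 2 (ATGCTTGAAAG) matches the top strand directly at positions 173–183; it anneals to the bottom strand with its 3' end pointing downstream toward position 183.
The 3' ends diverge (primer 1 extends toward position 1, primer 2 toward position 214), so the primers never converge on a shared product.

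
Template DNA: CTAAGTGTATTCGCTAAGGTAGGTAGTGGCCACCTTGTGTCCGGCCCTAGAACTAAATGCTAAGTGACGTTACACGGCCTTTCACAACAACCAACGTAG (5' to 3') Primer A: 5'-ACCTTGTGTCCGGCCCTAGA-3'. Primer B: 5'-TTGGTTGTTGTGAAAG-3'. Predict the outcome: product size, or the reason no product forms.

Primer A (ACCTTGTGTCCGGCCCTAGA) matches the top strand at positions 32–51; it acts as a forward primer.
Primer B's reverse complement is CTTTCACAACAACCAA, matching the top strand at positions 79–94; it acts as a reverse primer.
The 3' ends face each other across positions 32–94, giving a 63 bp product.

Yes — a 63 bp product.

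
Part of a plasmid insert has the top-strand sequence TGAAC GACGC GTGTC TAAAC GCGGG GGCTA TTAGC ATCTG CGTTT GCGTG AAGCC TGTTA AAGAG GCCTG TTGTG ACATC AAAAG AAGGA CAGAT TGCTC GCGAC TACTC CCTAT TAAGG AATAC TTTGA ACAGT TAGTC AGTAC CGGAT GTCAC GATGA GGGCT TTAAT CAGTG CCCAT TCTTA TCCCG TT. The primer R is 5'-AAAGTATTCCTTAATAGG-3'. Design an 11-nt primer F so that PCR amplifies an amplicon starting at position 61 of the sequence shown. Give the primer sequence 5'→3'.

5'-AAGAGGCCTGT-3'

The reverse primer's reverse complement CCTATTAAGGAATACTTT matches the template at positions 111–128; the product starts at position 61.
The forward primer is identical to the top strand over positions 61–71: AAGAGGCCTGT.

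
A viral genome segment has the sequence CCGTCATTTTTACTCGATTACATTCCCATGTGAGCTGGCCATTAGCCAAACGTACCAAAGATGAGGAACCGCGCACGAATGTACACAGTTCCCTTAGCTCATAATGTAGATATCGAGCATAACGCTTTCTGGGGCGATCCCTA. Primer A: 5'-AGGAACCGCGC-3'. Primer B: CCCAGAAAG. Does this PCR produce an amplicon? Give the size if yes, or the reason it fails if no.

Yes — a 70 bp product.

Primer A (AGGAACCGCGC) matches the top strand at positions 64–74; it acts as a forward primer.
Primer B's reverse complement is CTTTCTGGG, matching the top strand at positions 125–133; it acts as a reverse primer.
The 3' ends face each other across positions 64–133, giving a 70 bp product.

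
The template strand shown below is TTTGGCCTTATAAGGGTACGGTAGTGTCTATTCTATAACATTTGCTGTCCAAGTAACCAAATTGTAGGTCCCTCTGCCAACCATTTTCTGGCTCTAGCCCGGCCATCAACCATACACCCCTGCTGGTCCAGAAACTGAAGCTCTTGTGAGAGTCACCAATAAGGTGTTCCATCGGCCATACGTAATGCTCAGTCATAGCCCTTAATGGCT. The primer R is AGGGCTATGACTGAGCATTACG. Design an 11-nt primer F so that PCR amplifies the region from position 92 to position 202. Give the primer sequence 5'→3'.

5'-CTCTAGCCCGG-3'

The reverse primer's reverse complement CGTAATGCTCAGTCATAGCCCT matches the template at positions 181–202; the product starts at position 92.
The forward primer is identical to the top strand over positions 92–102: CTCTAGCCCGG.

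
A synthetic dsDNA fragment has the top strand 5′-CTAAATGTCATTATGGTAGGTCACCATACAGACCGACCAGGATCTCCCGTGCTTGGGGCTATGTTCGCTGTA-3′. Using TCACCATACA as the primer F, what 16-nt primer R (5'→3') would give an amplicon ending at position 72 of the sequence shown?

5'-TACAGCGAACATAGCC-3'

The forward primer binds at positions 21–30; the product's 3' end on the top strand is position 72.
The reverse primer anneals to the top strand over positions 57–72, i.e. to GGCTATGTTCGCTGTA.
Its sequence written 5'→3' is the reverse complement: TACAGCGAACATAGCC.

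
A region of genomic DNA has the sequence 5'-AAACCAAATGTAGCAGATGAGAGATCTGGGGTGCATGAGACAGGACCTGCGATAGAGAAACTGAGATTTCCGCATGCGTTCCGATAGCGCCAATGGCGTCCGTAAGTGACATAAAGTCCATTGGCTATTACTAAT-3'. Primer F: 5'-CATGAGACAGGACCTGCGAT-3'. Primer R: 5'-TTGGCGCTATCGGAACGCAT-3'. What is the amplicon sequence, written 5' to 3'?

5'-CATGAGACAGGACCTGCGATAGAGAAACTGAGATTTCCGCATGCGTTCCGATAGCGCCAA-3'

The forward primer matches the template at positions 34–53.
The reverse primer's reverse complement is ATGCGTTCCGATAGCGCCAA, which matches the template at positions 74–93.
The product is the template from position 34 through 93 (60 bp).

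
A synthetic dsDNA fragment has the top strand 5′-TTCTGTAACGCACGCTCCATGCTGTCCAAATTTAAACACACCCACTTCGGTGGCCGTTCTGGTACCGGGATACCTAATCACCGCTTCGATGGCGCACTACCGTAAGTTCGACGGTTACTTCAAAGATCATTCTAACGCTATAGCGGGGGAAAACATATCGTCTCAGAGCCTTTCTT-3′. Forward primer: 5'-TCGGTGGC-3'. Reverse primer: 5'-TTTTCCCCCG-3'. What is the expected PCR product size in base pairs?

Scanning the template, TCGGTGGC occurs at positions 47–54; this primer anneals to the bottom strand there with its 3' end pointing downstream.
Reverse complement of the reverse primer: CGGGGGAAAA. This occurs on the top strand at positions 144–153.
Product length = (reverse-primer end) − (forward-primer start) + 1 = 153 − 47 + 1 = 107 bp.

107 bp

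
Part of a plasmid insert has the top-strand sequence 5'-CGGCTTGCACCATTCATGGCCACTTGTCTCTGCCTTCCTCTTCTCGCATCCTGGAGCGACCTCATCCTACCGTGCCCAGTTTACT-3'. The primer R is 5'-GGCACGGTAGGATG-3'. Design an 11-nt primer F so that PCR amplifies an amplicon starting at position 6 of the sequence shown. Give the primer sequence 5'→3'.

5'-TGCACCATTCA-3'

The reverse primer's reverse complement CATCCTACCGTGCC matches the template at positions 63–76; the product starts at position 6.
The forward primer is identical to the top strand over positions 6–16: TGCACCATTCA.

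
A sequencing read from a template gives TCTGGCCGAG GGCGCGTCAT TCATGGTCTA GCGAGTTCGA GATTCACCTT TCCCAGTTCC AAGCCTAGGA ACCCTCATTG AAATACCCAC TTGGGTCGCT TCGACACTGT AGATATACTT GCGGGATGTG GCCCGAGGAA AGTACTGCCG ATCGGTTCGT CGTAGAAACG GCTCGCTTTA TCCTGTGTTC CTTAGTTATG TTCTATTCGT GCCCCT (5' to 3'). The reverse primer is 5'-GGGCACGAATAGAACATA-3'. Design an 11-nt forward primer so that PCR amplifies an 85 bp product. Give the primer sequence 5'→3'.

5'-GGCCCGAGGAA-3'

The reverse primer's reverse complement TATGTTCTATTCGTGCCC matches the template at positions 197–214, so the product ends at position 214.
An 85 bp product then starts at position 214 − 85 + 1 = 130.
The forward primer is identical to the top strand there: GGCCCGAGGAA.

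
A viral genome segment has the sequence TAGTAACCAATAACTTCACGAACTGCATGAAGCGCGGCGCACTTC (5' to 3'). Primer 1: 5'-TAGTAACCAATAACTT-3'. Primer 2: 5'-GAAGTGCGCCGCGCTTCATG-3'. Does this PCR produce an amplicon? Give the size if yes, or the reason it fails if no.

Yes — a 45 bp product.

Primer 1 (TAGTAACCAATAACTT) matches the top strand at positions 1–16; it acts as a forward primer.
Primer 2's reverse complement is CATGAAGCGCGGCGCACTTC, matching the top strand at positions 26–45; it acts as a reverse primer.
The 3' ends face each other across positions 1–45, giving a 45 bp product.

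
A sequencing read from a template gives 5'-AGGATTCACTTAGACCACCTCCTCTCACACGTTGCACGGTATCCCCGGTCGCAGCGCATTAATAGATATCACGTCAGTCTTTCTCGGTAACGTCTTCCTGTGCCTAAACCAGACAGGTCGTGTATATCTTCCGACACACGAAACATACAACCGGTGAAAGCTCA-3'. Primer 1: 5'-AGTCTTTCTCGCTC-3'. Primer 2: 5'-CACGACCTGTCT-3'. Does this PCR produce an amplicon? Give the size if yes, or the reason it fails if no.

No product — primer 1 has no binding site in the template.

Primer 1 (AGTCTTTCTCGCTC) does not match the top strand, and its reverse complement GAGCGAGAAAGACT does not match either.
With no annealing site for primer 1, no amplification occurs.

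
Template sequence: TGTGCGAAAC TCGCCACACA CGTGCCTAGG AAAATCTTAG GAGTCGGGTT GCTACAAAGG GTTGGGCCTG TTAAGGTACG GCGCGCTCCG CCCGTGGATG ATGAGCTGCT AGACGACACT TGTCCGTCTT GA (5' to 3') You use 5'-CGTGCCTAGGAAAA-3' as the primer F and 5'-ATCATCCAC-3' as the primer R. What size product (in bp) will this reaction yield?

82 bp

Forward primer CGTGCCTAGGAAAA is found on the top strand at positions 21–34.
Reverse complement of the reverse primer: GTGGATGAT. This occurs on the top strand at positions 94–102.
Product length = (reverse-primer end) − (forward-primer start) + 1 = 102 − 21 + 1 = 82 bp.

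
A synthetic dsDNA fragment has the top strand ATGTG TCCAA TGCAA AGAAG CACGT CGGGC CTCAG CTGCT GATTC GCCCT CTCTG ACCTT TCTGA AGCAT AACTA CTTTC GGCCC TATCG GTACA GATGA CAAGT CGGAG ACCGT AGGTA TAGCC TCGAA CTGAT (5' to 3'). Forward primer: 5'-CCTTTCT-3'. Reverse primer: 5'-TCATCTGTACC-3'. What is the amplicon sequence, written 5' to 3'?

The forward primer matches the template at positions 57–63.
The reverse primer's reverse complement is GGTACAGATGA, which matches the template at positions 90–100.
The product is the template from position 57 through 100 (44 bp).

5'-CCTTTCTGAAGCATAACTACTTTCGGCCCTATCGGTACAGATGA-3'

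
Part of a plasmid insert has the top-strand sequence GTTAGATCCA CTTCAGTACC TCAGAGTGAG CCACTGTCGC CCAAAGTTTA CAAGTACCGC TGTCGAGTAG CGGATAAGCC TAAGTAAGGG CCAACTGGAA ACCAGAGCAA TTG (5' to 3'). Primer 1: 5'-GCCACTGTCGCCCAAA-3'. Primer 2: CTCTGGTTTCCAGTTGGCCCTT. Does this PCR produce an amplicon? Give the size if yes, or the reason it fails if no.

Primer 1 (GCCACTGTCGCCCAAA) matches the top strand at positions 30–45; it acts as a forward primer.
Primer 2's reverse complement is AAGGGCCAACTGGAAACCAGAG, matching the top strand at positions 86–107; it acts as a reverse primer.
The 3' ends face each other across positions 30–107, giving a 78 bp product.

Yes — a 78 bp product.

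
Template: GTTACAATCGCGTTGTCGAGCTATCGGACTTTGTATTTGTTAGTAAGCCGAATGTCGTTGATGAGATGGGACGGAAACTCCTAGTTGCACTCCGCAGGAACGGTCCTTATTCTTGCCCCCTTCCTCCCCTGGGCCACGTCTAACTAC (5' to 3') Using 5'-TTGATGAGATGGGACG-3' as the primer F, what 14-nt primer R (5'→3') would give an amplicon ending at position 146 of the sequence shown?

The forward primer binds at positions 58–73; the product's 3' end on the top strand is position 146.
The reverse primer anneals to the top strand over positions 133–146, i.e. to GCCACGTCTAACTA.
Its sequence written 5'→3' is the reverse complement: TAGTTAGACGTGGC.

5'-TAGTTAGACGTGGC-3'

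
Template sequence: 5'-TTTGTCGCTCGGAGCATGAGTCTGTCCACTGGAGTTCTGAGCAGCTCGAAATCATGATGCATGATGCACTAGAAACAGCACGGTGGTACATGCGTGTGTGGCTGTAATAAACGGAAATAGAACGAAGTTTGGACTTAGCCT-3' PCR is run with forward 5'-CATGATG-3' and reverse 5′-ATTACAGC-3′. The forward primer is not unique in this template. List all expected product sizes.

The forward primer CATGATG matches the top strand at positions 53–59, 60–66.
The reverse primer's reverse complement is GCTGTAAT, matching at positions 101–108.
Each forward site pairs with the reverse site to give a product ending at position 108: sizes 56, 49 bp.

56 bp, 49 bp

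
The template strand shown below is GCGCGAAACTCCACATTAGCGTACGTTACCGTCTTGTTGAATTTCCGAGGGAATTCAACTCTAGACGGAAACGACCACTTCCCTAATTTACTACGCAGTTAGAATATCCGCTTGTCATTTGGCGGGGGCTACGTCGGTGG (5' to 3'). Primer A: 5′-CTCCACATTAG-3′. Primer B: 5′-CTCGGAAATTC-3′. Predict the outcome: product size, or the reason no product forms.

Yes — a 41 bp product.

Primer A (CTCCACATTAG) matches the top strand at positions 9–19; it acts as a forward primer.
Primer B's reverse complement is GAATTTCCGAG, matching the top strand at positions 39–49; it acts as a reverse primer.
The 3' ends face each other across positions 9–49, giving a 41 bp product.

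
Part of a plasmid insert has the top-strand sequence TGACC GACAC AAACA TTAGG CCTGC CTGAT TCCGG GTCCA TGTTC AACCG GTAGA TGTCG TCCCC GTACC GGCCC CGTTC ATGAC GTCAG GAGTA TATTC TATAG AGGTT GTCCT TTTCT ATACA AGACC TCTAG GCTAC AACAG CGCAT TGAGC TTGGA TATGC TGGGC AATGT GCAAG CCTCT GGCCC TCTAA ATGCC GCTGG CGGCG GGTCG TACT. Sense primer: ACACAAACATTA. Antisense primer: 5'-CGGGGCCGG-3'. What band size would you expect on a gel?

The forward primer matches the template at positions 7–18.
Taking the reverse complement of CGGGGCCGG gives CCGGCCCCG, found at positions 69–77 on the template; the primer anneals here to the top strand with its 3' end pointing upstream.
The product runs from position 7 to position 77, so its length is 77 − 7 + 1 = 71 bp.

71 bp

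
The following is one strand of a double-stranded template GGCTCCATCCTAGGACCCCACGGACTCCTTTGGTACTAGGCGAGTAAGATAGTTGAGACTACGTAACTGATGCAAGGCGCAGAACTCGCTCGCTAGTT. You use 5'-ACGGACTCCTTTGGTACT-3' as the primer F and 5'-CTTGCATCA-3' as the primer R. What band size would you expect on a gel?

57 bp

Scanning the template, ACGGACTCCTTTGGTACT occurs at positions 20–37; this primer anneals to the bottom strand there with its 3' end pointing downstream.
Reverse complement of the reverse primer: TGATGCAAG. This occurs on the top strand at positions 68–76.
Amplicon spans positions 20–76: 57 bp.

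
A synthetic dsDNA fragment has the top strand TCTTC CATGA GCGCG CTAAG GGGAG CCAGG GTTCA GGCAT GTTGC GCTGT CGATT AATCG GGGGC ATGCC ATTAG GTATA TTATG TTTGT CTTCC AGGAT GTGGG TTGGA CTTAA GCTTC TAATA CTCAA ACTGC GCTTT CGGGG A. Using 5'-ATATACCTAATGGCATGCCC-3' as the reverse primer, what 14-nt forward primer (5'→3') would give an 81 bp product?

The reverse primer's reverse complement GGGCATGCCATTAGGTATAT matches the template at positions 62–81, so the product ends at position 81.
An 81 bp product then starts at position 81 − 81 + 1 = 1.
The forward primer is identical to the top strand there: TCTTCCATGAGCGC.

5'-TCTTCCATGAGCGC-3'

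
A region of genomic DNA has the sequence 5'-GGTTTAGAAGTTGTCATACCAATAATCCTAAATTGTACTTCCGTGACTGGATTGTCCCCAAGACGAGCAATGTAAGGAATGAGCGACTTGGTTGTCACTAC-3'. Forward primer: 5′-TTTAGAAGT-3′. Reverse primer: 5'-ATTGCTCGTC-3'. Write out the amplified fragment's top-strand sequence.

5'-TTTAGAAGTTGTCATACCAATAATCCTAAATTGTACTTCCGTGACTGGATTGTCCCCAAGACGAGCAAT-3'

Forward primer TTTAGAAGT is found on the top strand at positions 3–11.
Taking the reverse complement of ATTGCTCGTC gives GACGAGCAAT, found at positions 62–71 on the template; the primer anneals here to the top strand with its 3' end pointing upstream.
The product is the template from position 3 through 71 (69 bp).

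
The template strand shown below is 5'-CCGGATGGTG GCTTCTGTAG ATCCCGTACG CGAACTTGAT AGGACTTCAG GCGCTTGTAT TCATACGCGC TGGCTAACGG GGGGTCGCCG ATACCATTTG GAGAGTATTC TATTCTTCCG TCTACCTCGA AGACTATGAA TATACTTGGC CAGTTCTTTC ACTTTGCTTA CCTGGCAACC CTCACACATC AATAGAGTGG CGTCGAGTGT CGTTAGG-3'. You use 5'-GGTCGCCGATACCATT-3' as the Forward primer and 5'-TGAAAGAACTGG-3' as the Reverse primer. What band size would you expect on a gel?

79 bp

The forward primer matches the template at positions 83–98.
The reverse primer's reverse complement is CCAGTTCTTTCA, which matches the template at positions 150–161.
The product runs from position 83 to position 161, so its length is 161 − 83 + 1 = 79 bp.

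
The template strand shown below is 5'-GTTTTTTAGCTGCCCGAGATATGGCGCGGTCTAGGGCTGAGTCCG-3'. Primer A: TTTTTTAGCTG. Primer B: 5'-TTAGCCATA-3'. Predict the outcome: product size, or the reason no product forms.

No product — primer B has no binding site in the template.

Primer B (TTAGCCATA) does not match the top strand, and its reverse complement TATGGCTAA does not match either.
With no annealing site for primer B, no amplification occurs.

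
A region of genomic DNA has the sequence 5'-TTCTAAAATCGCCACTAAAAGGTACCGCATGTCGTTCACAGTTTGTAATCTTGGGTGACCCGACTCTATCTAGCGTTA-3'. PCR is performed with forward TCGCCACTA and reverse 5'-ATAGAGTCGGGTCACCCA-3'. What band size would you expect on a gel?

61 bp

The forward primer matches the template at positions 9–17.
The reverse primer's reverse complement is TGGGTGACCCGACTCTAT, which matches the template at positions 52–69.
The product runs from position 9 to position 69, so its length is 69 − 9 + 1 = 61 bp.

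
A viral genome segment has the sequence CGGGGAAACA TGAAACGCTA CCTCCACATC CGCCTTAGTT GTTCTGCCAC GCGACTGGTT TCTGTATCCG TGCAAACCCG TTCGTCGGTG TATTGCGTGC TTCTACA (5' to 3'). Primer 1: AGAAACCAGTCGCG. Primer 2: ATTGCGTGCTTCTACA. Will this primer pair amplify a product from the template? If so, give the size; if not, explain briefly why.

No product — the primers' 3' ends point away from each other.

Primer 1 (AGAAACCAGTCGCG) has reverse complement CGCGACTGGTTTCT, which matches the top strand at positions 50–63; primer 1 anneals to the top strand there with its 3' end pointing upstream toward position 50.
Primer 2 (ATTGCGTGCTTCTACA) matches the top strand directly at positions 92–107; it anneals to the bottom strand with its 3' end pointing downstream toward position 107.
The 3' ends diverge (primer 1 extends toward position 1, primer 2 toward position 107), so the primers never converge on a shared product.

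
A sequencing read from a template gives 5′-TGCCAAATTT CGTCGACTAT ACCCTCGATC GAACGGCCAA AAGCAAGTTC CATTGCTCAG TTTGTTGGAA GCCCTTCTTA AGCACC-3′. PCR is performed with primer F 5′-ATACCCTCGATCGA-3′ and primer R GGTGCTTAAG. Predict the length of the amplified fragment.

68 bp

Forward primer ATACCCTCGATCGA is found on the top strand at positions 19–32.
Reverse complement of the reverse primer: CTTAAGCACC. This occurs on the top strand at positions 77–86.
The product runs from position 19 to position 86, so its length is 86 − 19 + 1 = 68 bp.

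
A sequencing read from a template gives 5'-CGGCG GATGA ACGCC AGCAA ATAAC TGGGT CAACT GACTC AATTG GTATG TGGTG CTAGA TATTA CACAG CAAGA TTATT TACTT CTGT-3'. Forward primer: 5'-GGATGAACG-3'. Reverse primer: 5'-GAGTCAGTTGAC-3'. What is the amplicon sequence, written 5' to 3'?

Scanning the template, GGATGAACG occurs at positions 5–13; this primer anneals to the bottom strand there with its 3' end pointing downstream.
Taking the reverse complement of GAGTCAGTTGAC gives GTCAACTGACTC, found at positions 29–40 on the template; the primer anneals here to the top strand with its 3' end pointing upstream.
The product is the template from position 5 through 40 (36 bp).

5'-GGATGAACGCCAGCAAATAACTGGGTCAACTGACTC-3'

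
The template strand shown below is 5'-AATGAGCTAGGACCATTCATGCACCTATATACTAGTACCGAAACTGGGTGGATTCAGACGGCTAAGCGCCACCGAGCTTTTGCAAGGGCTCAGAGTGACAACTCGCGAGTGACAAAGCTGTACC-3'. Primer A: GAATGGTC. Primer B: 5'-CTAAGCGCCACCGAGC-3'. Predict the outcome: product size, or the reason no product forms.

Primer A (GAATGGTC) has reverse complement GACCATTC, which matches the top strand at positions 11–18; primer A anneals to the top strand there with its 3' end pointing upstream toward position 11.
Primer B (CTAAGCGCCACCGAGC) matches the top strand directly at positions 62–77; it anneals to the bottom strand with its 3' end pointing downstream toward position 77.
The 3' ends diverge (primer A extends toward position 1, primer B toward position 124), so the primers never converge on a shared product.

No product — the primers' 3' ends point away from each other.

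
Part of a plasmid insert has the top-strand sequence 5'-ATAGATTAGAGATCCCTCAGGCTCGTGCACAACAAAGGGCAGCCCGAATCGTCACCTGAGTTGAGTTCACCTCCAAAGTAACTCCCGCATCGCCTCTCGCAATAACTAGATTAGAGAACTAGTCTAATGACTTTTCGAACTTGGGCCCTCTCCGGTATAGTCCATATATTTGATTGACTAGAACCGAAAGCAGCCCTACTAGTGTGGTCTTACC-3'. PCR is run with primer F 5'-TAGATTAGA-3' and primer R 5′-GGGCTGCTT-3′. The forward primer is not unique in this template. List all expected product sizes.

The forward primer TAGATTAGA matches the top strand at positions 2–10, 107–115.
The reverse primer's reverse complement is AAGCAGCCC, matching at positions 188–196.
Each forward site pairs with the reverse site to give a product ending at position 196: sizes 195, 90 bp.

195 bp, 90 bp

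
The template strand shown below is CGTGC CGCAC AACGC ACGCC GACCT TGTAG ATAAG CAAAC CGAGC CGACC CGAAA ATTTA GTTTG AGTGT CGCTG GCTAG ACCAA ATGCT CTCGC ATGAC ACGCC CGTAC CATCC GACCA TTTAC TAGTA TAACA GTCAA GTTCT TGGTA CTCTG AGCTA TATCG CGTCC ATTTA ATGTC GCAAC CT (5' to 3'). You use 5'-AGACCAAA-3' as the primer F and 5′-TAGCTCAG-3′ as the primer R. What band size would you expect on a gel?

Scanning the template, AGACCAAA occurs at positions 79–86; this primer anneals to the bottom strand there with its 3' end pointing downstream.
Reverse complement of the reverse primer: CTGAGCTA. This occurs on the top strand at positions 153–160.
Product length = (reverse-primer end) − (forward-primer start) + 1 = 160 − 79 + 1 = 82 bp.

82 bp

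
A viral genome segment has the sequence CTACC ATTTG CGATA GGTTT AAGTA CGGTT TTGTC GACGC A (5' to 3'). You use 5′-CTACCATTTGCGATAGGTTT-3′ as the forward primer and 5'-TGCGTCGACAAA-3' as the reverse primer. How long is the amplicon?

The forward primer matches the template at positions 1–20.
Reverse complement of the reverse primer: TTTGTCGACGCA. This occurs on the top strand at positions 30–41.
Product length = (reverse-primer end) − (forward-primer start) + 1 = 41 − 1 + 1 = 41 bp.

41 bp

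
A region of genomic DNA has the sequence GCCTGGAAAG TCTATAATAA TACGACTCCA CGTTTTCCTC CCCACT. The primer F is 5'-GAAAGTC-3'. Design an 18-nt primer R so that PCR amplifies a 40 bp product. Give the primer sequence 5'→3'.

5'-GTGGGGAGGAAAACGTGG-3'

The forward primer binds at positions 6–12, so a 40 bp product ends at position 6 + 40 − 1 = 45.
The reverse primer anneals to the top strand over positions 28–45, i.e. to CCACGTTTTCCTCCCCAC.
Its sequence written 5'→3' is the reverse complement: GTGGGGAGGAAAACGTGG.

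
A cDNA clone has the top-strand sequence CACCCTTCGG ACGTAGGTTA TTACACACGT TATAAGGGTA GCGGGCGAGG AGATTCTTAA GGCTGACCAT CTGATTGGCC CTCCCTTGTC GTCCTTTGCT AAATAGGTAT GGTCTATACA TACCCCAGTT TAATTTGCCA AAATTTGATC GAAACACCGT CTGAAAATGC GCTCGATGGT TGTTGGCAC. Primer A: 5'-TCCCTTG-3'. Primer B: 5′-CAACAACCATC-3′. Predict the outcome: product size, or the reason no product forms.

Primer A (TCCCTTG) matches the top strand at positions 82–88; it acts as a forward primer.
Primer B's reverse complement is GATGGTTGTTG, matching the top strand at positions 175–185; it acts as a reverse primer.
The 3' ends face each other across positions 82–185, giving a 104 bp product.

Yes — a 104 bp product.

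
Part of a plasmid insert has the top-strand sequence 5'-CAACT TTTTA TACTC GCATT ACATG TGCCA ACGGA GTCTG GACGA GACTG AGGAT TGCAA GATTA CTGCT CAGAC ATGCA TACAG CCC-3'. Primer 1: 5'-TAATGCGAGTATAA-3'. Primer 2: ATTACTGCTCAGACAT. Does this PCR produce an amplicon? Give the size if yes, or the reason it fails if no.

No product — the primers' 3' ends point away from each other.

Primer 1 (TAATGCGAGTATAA) has reverse complement TTATACTCGCATTA, which matches the top strand at positions 8–21; primer 1 anneals to the top strand there with its 3' end pointing upstream toward position 8.
Primer 2 (ATTACTGCTCAGACAT) matches the top strand directly at positions 62–77; it anneals to the bottom strand with its 3' end pointing downstream toward position 77.
The 3' ends diverge (primer 1 extends toward position 1, primer 2 toward position 88), so the primers never converge on a shared product.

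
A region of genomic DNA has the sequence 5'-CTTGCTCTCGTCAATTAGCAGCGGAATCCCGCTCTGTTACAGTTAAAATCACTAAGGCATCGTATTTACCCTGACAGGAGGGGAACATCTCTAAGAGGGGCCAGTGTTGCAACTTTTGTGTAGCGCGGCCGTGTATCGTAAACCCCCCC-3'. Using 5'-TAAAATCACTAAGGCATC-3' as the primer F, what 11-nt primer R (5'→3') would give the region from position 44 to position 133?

The product's 3' end on the top strand is position 133.
The reverse primer anneals to the top strand over positions 123–133, i.e. to GCGCGGCCGTG.
Its sequence written 5'→3' is the reverse complement: CACGGCCGCGC.

5'-CACGGCCGCGC-3'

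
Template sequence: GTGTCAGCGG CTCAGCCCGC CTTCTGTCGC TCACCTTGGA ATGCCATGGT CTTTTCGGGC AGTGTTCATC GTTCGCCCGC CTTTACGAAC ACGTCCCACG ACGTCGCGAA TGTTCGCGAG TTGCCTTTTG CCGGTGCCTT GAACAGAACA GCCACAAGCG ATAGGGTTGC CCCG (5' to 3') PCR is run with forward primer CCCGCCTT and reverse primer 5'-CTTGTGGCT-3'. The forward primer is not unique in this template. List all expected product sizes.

The forward primer CCCGCCTT matches the top strand at positions 16–23, 76–83.
The reverse primer's reverse complement is AGCCACAAG, matching at positions 150–158.
Each forward site pairs with the reverse site to give a product ending at position 158: sizes 143, 83 bp.

143 bp, 83 bp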